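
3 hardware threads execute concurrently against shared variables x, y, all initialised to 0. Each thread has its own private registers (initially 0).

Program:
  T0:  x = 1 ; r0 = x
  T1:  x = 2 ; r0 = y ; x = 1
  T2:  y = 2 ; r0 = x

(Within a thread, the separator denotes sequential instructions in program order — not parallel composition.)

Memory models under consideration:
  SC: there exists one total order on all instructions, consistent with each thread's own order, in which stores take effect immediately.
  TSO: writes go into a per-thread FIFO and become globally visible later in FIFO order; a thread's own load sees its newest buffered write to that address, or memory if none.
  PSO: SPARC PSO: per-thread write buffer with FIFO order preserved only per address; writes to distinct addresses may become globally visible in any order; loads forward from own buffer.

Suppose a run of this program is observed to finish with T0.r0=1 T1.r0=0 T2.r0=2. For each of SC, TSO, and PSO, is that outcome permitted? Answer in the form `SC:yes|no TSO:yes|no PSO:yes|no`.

outcome vector order: (T0.r0,T1.r0,T2.r0)
SC (10): (1,0,1); (1,0,2); (1,2,0); (1,2,1); (1,2,2); (2,0,1); (2,0,2); (2,2,0); (2,2,1); (2,2,2)
TSO (12): (1,0,0); (1,0,1); (1,0,2); (1,2,0); (1,2,1); (1,2,2); (2,0,0); (2,0,1); (2,0,2); (2,2,0); (2,2,1); (2,2,2)
PSO (12): (1,0,0); (1,0,1); (1,0,2); (1,2,0); (1,2,1); (1,2,2); (2,0,0); (2,0,1); (2,0,2); (2,2,0); (2,2,1); (2,2,2)
target (1,0,2) ∈ {SC,TSO,PSO}

SC:yes TSO:yes PSO:yes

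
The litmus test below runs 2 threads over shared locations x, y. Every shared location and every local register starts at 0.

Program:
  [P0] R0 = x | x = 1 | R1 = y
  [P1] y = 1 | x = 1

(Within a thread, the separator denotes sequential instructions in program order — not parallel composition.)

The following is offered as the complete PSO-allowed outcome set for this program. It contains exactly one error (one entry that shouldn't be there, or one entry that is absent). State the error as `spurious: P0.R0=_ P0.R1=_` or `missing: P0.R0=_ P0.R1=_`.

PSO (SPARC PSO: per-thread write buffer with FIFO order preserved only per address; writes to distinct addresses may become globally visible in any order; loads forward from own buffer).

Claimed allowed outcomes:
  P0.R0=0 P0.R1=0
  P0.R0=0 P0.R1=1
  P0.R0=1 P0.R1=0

outcome vector order: (P0.R0,P0.R1)
under PSO → (0,0); (0,1); (1,0); (1,1)
PSO∖claimed = {(1,1)}

missing: P0.R0=1 P0.R1=1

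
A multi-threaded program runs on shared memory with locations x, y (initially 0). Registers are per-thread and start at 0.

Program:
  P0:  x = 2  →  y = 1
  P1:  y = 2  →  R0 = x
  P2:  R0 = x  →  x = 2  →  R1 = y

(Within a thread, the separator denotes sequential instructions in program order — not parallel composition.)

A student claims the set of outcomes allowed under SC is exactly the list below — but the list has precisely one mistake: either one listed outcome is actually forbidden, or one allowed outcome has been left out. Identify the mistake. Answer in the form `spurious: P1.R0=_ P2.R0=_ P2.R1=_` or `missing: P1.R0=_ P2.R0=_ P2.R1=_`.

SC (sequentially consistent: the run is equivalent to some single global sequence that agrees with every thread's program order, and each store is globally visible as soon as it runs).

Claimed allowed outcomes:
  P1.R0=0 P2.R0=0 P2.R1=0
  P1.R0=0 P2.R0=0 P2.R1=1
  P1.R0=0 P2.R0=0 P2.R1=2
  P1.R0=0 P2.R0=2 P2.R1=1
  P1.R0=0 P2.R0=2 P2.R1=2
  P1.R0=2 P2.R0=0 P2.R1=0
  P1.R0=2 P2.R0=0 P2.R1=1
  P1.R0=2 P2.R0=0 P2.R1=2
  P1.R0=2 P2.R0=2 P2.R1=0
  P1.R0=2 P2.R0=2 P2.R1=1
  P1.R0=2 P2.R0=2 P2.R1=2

spurious: P1.R0=0 P2.R0=0 P2.R1=0

outcome vector order: (P1.R0,P2.R0,P2.R1)
SC: 10 outcomes — {001, 002, 021, 022, 200, 201, 202, 220, 221, 222}
claimed∖SC = {000}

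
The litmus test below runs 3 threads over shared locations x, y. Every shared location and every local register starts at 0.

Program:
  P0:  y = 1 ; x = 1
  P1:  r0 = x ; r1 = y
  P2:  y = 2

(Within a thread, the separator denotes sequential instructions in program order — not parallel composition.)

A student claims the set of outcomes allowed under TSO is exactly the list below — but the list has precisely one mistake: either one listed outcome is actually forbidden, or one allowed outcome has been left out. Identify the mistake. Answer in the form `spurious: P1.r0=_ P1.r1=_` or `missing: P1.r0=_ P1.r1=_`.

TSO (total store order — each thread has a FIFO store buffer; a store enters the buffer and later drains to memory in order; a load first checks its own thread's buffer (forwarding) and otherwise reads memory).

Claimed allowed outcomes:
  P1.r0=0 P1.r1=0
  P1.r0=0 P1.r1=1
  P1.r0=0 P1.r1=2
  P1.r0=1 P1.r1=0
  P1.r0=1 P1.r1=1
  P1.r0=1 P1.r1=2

outcome vector order: (P1.r0,P1.r1)
under TSO → (0,0) (0,1) (0,2) (1,1) (1,2)
claimed∖TSO = {(1,0)}

spurious: P1.r0=1 P1.r1=0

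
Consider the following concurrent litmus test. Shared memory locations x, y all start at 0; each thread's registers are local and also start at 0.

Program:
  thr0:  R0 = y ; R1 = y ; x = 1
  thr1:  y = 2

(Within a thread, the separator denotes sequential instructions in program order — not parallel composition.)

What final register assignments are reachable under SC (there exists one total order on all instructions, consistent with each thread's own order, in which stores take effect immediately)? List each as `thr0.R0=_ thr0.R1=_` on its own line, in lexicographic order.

outcome vector order: (thr0.R0,thr0.R1)
|SC outcomes| = 3

thr0.R0=0 thr0.R1=0
thr0.R0=0 thr0.R1=2
thr0.R0=2 thr0.R1=2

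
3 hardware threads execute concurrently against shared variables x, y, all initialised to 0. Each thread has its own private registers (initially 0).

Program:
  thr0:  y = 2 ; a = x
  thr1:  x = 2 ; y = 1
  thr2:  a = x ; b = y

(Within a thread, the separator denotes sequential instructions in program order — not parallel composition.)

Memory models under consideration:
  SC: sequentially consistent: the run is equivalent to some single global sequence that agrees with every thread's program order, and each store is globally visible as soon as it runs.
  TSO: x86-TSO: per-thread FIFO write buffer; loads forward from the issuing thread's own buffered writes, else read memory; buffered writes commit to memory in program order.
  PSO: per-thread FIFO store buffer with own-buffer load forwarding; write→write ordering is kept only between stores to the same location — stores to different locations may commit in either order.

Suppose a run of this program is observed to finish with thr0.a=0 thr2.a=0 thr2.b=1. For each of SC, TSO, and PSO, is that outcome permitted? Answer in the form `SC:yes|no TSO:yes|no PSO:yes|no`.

outcome vector order: (thr0.a,thr2.a,thr2.b)
SC: 11 outcomes — {(0,0,0) (0,0,1) (0,0,2) (0,2,1) (0,2,2) (2,0,0) (2,0,1) (2,0,2) (2,2,0) (2,2,1) (2,2,2)}
TSO: 12 outcomes — {(0,0,0) (0,0,1) (0,0,2) (0,2,0) (0,2,1) (0,2,2) (2,0,0) (2,0,1) (2,0,2) (2,2,0) (2,2,1) (2,2,2)}
PSO: 12 outcomes — {(0,0,0) (0,0,1) (0,0,2) (0,2,0) (0,2,1) (0,2,2) (2,0,0) (2,0,1) (2,0,2) (2,2,0) (2,2,1) (2,2,2)}
target (0,0,1) ∈ {SC,TSO,PSO}

SC:yes TSO:yes PSO:yes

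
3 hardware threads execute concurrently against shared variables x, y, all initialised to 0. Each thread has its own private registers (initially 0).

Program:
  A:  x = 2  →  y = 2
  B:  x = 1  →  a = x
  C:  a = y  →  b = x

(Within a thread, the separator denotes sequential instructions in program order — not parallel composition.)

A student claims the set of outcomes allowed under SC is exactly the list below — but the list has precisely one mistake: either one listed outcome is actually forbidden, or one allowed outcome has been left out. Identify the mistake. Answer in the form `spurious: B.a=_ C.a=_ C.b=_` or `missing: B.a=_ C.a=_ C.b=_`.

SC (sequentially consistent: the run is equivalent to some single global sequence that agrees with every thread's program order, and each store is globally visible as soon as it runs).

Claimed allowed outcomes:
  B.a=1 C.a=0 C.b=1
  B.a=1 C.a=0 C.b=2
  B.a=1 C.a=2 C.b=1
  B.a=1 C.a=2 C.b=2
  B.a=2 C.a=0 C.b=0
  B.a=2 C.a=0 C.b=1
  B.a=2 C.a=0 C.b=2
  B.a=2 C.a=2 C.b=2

outcome vector order: (B.a,C.a,C.b)
SC: 9 outcomes — {(1,0,0) (1,0,1) (1,0,2) (1,2,1) (1,2,2) (2,0,0) (2,0,1) (2,0,2) (2,2,2)}
SC∖claimed = {(1,0,0)}

missing: B.a=1 C.a=0 C.b=0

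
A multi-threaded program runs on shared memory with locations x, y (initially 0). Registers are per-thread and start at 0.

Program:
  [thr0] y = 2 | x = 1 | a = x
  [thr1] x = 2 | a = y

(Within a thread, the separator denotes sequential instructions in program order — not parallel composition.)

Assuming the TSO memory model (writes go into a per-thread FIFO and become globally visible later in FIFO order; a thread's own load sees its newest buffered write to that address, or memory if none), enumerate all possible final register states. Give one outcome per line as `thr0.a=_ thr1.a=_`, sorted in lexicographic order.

thr0.a=1 thr1.a=0
thr0.a=1 thr1.a=2
thr0.a=2 thr1.a=0
thr0.a=2 thr1.a=2

outcome vector order: (thr0.a,thr1.a)
|TSO outcomes| = 4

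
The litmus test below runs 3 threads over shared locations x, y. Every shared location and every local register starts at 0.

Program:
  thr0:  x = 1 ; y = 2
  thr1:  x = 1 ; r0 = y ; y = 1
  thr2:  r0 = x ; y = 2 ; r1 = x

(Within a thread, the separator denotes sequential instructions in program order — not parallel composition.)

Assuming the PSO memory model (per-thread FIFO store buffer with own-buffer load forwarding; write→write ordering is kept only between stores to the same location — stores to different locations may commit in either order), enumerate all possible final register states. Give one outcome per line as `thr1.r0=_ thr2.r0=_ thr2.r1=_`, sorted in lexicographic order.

outcome vector order: (thr1.r0,thr2.r0,thr2.r1)
|PSO outcomes| = 6

thr1.r0=0 thr2.r0=0 thr2.r1=0
thr1.r0=0 thr2.r0=0 thr2.r1=1
thr1.r0=0 thr2.r0=1 thr2.r1=1
thr1.r0=2 thr2.r0=0 thr2.r1=0
thr1.r0=2 thr2.r0=0 thr2.r1=1
thr1.r0=2 thr2.r0=1 thr2.r1=1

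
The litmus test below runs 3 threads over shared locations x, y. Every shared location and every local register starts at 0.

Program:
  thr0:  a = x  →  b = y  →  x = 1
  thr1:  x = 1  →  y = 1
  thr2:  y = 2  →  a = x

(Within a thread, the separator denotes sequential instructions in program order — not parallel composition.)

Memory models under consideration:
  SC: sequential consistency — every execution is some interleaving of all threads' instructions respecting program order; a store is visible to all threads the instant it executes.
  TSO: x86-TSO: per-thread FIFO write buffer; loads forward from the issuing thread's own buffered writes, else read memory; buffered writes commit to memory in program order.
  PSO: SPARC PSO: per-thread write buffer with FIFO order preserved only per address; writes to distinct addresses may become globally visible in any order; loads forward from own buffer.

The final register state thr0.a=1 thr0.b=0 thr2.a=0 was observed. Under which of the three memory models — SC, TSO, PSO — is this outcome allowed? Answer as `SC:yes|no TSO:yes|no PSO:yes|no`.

outcome vector order: (thr0.a,thr0.b,thr2.a)
SC (11): (0,0,0); (0,0,1); (0,1,0); (0,1,1); (0,2,0); (0,2,1); (1,0,1); (1,1,0); (1,1,1); (1,2,0); (1,2,1)
TSO (12): (0,0,0); (0,0,1); (0,1,0); (0,1,1); (0,2,0); (0,2,1); (1,0,0); (1,0,1); (1,1,0); (1,1,1); (1,2,0); (1,2,1)
PSO (12): (0,0,0); (0,0,1); (0,1,0); (0,1,1); (0,2,0); (0,2,1); (1,0,0); (1,0,1); (1,1,0); (1,1,1); (1,2,0); (1,2,1)
target (1,0,0) ∈ {TSO,PSO}

SC:no TSO:yes PSO:yes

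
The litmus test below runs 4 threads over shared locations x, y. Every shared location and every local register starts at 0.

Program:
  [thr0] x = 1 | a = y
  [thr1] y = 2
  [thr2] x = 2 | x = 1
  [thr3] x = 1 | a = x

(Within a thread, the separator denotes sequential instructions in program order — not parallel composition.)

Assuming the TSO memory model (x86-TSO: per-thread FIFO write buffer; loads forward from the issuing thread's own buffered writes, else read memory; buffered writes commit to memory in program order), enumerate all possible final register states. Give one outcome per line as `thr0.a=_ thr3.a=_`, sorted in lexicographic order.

thr0.a=0 thr3.a=1
thr0.a=0 thr3.a=2
thr0.a=2 thr3.a=1
thr0.a=2 thr3.a=2

outcome vector order: (thr0.a,thr3.a)
|TSO outcomes| = 4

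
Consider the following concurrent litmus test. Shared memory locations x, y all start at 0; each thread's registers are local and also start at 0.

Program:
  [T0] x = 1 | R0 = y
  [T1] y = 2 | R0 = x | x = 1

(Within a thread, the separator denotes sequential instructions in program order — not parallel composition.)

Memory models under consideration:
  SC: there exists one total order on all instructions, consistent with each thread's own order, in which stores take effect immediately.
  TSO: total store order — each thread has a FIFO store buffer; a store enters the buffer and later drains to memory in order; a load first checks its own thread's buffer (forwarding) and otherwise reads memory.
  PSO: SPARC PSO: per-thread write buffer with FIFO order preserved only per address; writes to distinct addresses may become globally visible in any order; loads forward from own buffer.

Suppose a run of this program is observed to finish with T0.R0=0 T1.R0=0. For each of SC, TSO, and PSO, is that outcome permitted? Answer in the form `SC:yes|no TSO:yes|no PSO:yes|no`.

SC:no TSO:yes PSO:yes

outcome vector order: (T0.R0,T1.R0)
SC (3): 01; 20; 21
TSO (4): 00; 01; 20; 21
PSO (4): 00; 01; 20; 21
target 00 ∈ {TSO,PSO}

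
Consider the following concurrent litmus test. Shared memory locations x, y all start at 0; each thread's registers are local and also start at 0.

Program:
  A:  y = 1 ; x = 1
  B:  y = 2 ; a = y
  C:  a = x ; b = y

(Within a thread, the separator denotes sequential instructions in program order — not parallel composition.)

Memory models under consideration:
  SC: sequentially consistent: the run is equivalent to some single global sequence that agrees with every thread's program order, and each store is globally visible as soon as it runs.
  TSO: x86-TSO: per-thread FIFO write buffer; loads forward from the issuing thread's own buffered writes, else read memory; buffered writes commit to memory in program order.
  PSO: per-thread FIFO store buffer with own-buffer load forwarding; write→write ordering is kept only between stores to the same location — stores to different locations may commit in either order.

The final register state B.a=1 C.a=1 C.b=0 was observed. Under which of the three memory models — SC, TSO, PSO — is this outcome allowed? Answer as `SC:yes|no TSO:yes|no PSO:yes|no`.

outcome vector order: (B.a,C.a,C.b)
SC (9): (1,0,0) (1,0,1) (1,0,2) (1,1,1) (2,0,0) (2,0,1) (2,0,2) (2,1,1) (2,1,2)
TSO (9): (1,0,0) (1,0,1) (1,0,2) (1,1,1) (2,0,0) (2,0,1) (2,0,2) (2,1,1) (2,1,2)
PSO (12): (1,0,0) (1,0,1) (1,0,2) (1,1,0) (1,1,1) (1,1,2) (2,0,0) (2,0,1) (2,0,2) (2,1,0) (2,1,1) (2,1,2)
target (1,1,0) ∈ {PSO}

SC:no TSO:no PSO:yes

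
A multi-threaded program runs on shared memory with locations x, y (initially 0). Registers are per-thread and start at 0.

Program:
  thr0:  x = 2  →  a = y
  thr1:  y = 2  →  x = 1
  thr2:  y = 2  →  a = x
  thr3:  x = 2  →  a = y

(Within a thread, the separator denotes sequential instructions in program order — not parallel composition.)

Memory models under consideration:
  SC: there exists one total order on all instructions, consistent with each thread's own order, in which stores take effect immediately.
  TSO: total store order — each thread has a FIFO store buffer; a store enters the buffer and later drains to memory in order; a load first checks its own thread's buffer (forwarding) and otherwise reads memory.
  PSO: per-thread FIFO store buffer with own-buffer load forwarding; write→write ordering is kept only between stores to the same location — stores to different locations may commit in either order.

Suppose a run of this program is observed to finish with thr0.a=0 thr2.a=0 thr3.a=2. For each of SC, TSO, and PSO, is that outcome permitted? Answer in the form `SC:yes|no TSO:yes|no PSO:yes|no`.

outcome vector order: (thr0.a,thr2.a,thr3.a)
SC: 9 outcomes — {010; 012; 020; 022; 202; 210; 212; 220; 222}
TSO: 12 outcomes — {000; 002; 010; 012; 020; 022; 200; 202; 210; 212; 220; 222}
PSO: 12 outcomes — {000; 002; 010; 012; 020; 022; 200; 202; 210; 212; 220; 222}
target 002 ∈ {TSO,PSO}

SC:no TSO:yes PSO:yes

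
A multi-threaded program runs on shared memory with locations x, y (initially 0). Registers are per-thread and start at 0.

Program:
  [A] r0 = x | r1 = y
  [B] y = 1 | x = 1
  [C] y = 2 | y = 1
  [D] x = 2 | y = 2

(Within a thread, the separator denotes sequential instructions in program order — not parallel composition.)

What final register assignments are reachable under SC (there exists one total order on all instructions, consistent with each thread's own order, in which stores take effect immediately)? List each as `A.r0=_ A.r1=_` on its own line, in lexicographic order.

A.r0=0 A.r1=0
A.r0=0 A.r1=1
A.r0=0 A.r1=2
A.r0=1 A.r1=1
A.r0=1 A.r1=2
A.r0=2 A.r1=0
A.r0=2 A.r1=1
A.r0=2 A.r1=2

outcome vector order: (A.r0,A.r1)
|SC outcomes| = 8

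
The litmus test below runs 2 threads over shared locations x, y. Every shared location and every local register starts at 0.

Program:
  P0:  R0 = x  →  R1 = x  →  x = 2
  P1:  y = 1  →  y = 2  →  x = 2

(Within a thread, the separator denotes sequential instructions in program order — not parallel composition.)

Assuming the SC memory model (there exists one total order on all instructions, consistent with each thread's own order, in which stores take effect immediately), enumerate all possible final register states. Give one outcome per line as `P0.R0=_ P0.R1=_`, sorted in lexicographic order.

outcome vector order: (P0.R0,P0.R1)
|SC outcomes| = 3

P0.R0=0 P0.R1=0
P0.R0=0 P0.R1=2
P0.R0=2 P0.R1=2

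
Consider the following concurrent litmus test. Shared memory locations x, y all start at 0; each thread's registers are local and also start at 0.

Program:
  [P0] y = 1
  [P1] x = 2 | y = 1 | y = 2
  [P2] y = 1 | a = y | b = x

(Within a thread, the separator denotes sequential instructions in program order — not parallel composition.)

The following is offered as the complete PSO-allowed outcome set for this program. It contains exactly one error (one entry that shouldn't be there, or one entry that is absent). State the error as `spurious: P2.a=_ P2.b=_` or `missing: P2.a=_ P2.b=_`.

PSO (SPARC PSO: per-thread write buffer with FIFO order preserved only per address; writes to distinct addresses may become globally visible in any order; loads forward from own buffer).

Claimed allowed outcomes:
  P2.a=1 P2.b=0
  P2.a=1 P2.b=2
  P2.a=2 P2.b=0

missing: P2.a=2 P2.b=2

outcome vector order: (P2.a,P2.b)
under PSO → <1 0> <1 2> <2 0> <2 2>
PSO∖claimed = {<2 2>}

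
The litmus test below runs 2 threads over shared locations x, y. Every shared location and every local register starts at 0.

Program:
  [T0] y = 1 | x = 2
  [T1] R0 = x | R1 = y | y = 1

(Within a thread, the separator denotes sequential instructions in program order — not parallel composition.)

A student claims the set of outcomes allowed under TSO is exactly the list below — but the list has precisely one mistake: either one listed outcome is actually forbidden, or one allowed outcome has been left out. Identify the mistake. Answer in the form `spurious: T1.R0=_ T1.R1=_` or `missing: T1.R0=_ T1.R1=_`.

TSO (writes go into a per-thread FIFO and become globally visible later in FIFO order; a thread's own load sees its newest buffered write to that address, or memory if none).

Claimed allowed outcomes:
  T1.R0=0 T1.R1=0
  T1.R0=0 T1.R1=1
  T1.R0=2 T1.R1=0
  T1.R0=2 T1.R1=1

outcome vector order: (T1.R0,T1.R1)
[TSO] allowed = {<0 0>; <0 1>; <2 1>}
claimed∖TSO = {<2 0>}

spurious: T1.R0=2 T1.R1=0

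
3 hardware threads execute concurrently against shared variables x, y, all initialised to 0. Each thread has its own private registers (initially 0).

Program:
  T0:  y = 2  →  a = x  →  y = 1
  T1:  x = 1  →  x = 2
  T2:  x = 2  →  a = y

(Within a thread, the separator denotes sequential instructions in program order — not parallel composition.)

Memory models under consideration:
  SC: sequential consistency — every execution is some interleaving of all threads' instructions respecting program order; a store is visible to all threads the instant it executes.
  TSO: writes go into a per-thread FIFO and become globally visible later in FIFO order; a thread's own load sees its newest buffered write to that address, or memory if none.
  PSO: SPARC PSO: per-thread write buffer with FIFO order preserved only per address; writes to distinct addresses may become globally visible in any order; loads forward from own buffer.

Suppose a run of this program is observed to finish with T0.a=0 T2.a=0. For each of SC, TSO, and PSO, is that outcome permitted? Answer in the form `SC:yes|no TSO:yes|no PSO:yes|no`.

outcome vector order: (T0.a,T2.a)
SC: 8 outcomes — {01; 02; 10; 11; 12; 20; 21; 22}
TSO: 9 outcomes — {00; 01; 02; 10; 11; 12; 20; 21; 22}
PSO: 9 outcomes — {00; 01; 02; 10; 11; 12; 20; 21; 22}
target 00 ∈ {TSO,PSO}

SC:no TSO:yes PSO:yes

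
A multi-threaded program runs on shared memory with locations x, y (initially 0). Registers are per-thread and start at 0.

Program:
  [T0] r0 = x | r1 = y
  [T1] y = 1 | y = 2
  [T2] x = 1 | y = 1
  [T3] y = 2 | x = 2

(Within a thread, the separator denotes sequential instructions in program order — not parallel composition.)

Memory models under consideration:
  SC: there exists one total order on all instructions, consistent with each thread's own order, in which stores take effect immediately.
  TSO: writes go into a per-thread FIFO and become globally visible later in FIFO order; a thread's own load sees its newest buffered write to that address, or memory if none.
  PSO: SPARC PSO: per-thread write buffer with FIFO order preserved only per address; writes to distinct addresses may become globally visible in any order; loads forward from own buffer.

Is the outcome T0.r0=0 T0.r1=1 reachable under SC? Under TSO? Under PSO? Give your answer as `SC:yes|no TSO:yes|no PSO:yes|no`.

SC:yes TSO:yes PSO:yes

outcome vector order: (T0.r0,T0.r1)
SC (8): (0,0); (0,1); (0,2); (1,0); (1,1); (1,2); (2,1); (2,2)
TSO (8): (0,0); (0,1); (0,2); (1,0); (1,1); (1,2); (2,1); (2,2)
PSO (9): (0,0); (0,1); (0,2); (1,0); (1,1); (1,2); (2,0); (2,1); (2,2)
target (0,1) ∈ {SC,TSO,PSO}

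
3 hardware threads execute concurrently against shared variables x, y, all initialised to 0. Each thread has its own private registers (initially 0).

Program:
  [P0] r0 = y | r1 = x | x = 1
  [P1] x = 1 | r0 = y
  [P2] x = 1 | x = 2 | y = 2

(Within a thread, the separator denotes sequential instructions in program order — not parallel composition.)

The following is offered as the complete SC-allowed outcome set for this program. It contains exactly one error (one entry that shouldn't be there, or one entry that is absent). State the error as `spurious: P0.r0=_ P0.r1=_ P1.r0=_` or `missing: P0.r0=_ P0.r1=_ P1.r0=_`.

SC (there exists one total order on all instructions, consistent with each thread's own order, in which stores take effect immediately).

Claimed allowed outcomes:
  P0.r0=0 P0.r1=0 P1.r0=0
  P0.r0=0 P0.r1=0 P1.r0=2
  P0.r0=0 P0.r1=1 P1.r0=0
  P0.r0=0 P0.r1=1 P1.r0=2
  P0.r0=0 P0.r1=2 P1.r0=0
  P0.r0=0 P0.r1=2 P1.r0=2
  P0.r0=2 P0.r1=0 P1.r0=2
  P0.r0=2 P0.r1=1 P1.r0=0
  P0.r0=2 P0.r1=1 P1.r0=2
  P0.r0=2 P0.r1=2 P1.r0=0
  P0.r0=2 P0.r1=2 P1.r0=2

outcome vector order: (P0.r0,P0.r1,P1.r0)
SC: 10 outcomes — {(0,0,0); (0,0,2); (0,1,0); (0,1,2); (0,2,0); (0,2,2); (2,1,0); (2,1,2); (2,2,0); (2,2,2)}
claimed∖SC = {(2,0,2)}

spurious: P0.r0=2 P0.r1=0 P1.r0=2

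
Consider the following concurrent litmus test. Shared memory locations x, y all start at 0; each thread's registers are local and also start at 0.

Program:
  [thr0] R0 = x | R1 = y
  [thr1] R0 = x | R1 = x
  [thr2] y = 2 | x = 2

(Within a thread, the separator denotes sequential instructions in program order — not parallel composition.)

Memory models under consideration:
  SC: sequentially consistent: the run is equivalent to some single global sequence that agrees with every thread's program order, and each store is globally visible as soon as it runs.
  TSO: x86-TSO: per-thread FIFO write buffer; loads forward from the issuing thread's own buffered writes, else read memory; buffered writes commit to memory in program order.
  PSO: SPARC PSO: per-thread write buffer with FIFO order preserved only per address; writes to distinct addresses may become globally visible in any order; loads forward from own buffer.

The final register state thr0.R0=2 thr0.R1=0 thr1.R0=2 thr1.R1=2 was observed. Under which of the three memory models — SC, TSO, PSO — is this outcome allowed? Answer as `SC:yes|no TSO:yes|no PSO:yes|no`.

outcome vector order: (thr0.R0,thr0.R1,thr1.R0,thr1.R1)
SC (9): 0/0/0/0 0/0/0/2 0/0/2/2 0/2/0/0 0/2/0/2 0/2/2/2 2/2/0/0 2/2/0/2 2/2/2/2
TSO (9): 0/0/0/0 0/0/0/2 0/0/2/2 0/2/0/0 0/2/0/2 0/2/2/2 2/2/0/0 2/2/0/2 2/2/2/2
PSO (12): 0/0/0/0 0/0/0/2 0/0/2/2 0/2/0/0 0/2/0/2 0/2/2/2 2/0/0/0 2/0/0/2 2/0/2/2 2/2/0/0 2/2/0/2 2/2/2/2
target 2/0/2/2 ∈ {PSO}

SC:no TSO:no PSO:yes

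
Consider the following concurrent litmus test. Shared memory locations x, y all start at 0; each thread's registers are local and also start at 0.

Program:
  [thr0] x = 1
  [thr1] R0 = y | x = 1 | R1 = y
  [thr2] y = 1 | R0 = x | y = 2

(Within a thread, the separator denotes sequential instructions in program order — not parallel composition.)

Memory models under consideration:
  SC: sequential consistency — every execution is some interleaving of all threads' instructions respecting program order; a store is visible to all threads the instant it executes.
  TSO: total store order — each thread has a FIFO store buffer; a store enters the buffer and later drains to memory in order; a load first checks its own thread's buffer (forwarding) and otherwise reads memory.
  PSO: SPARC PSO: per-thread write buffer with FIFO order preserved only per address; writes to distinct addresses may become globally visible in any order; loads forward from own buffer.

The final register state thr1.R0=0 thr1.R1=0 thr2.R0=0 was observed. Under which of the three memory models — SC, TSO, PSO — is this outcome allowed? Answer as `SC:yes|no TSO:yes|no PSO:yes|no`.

outcome vector order: (thr1.R0,thr1.R1,thr2.R0)
SC: 11 outcomes — {0/0/1, 0/1/0, 0/1/1, 0/2/0, 0/2/1, 1/1/0, 1/1/1, 1/2/0, 1/2/1, 2/2/0, 2/2/1}
TSO: 12 outcomes — {0/0/0, 0/0/1, 0/1/0, 0/1/1, 0/2/0, 0/2/1, 1/1/0, 1/1/1, 1/2/0, 1/2/1, 2/2/0, 2/2/1}
PSO: 12 outcomes — {0/0/0, 0/0/1, 0/1/0, 0/1/1, 0/2/0, 0/2/1, 1/1/0, 1/1/1, 1/2/0, 1/2/1, 2/2/0, 2/2/1}
target 0/0/0 ∈ {TSO,PSO}

SC:no TSO:yes PSO:yes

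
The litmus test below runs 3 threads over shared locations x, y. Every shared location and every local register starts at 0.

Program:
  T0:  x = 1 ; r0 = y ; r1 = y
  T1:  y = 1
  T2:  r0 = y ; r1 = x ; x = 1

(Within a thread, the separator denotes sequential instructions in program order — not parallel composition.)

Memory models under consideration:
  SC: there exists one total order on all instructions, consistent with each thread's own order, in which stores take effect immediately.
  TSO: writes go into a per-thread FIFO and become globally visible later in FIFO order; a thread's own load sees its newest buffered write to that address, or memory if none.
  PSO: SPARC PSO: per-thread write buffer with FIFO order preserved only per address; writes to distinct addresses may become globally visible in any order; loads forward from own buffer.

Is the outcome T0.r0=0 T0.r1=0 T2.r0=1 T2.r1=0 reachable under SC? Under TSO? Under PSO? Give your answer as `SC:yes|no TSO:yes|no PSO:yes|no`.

SC:no TSO:yes PSO:yes

outcome vector order: (T0.r0,T0.r1,T2.r0,T2.r1)
[SC] allowed = {0000; 0001; 0011; 0100; 0101; 0111; 1100; 1101; 1110; 1111}
[TSO] allowed = {0000; 0001; 0010; 0011; 0100; 0101; 0110; 0111; 1100; 1101; 1110; 1111}
[PSO] allowed = {0000; 0001; 0010; 0011; 0100; 0101; 0110; 0111; 1100; 1101; 1110; 1111}
target 0010 ∈ {TSO,PSO}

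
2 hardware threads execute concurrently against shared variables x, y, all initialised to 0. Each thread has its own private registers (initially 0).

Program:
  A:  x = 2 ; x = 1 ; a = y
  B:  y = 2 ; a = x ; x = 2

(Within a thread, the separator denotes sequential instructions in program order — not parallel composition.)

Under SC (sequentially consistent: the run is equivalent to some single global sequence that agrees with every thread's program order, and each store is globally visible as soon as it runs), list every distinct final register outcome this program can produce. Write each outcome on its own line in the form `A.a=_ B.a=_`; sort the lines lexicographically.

A.a=0 B.a=1
A.a=2 B.a=0
A.a=2 B.a=1
A.a=2 B.a=2

outcome vector order: (A.a,B.a)
|SC outcomes| = 4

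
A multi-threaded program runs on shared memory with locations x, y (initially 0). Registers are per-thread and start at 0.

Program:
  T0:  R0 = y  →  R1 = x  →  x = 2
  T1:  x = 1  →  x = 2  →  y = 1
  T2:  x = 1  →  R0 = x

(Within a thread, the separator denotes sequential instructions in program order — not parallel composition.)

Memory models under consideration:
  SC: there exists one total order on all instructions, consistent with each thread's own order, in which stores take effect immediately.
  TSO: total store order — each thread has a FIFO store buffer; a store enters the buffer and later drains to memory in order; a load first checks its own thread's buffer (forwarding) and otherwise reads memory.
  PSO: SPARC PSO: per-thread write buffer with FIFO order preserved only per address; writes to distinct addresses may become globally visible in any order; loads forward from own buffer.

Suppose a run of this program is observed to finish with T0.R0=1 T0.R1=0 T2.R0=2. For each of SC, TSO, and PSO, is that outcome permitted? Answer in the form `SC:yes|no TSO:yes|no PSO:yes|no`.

SC:no TSO:no PSO:yes

outcome vector order: (T0.R0,T0.R1,T2.R0)
SC (10): <0 0 1> <0 0 2> <0 1 1> <0 1 2> <0 2 1> <0 2 2> <1 1 1> <1 1 2> <1 2 1> <1 2 2>
TSO (10): <0 0 1> <0 0 2> <0 1 1> <0 1 2> <0 2 1> <0 2 2> <1 1 1> <1 1 2> <1 2 1> <1 2 2>
PSO (12): <0 0 1> <0 0 2> <0 1 1> <0 1 2> <0 2 1> <0 2 2> <1 0 1> <1 0 2> <1 1 1> <1 1 2> <1 2 1> <1 2 2>
target <1 0 2> ∈ {PSO}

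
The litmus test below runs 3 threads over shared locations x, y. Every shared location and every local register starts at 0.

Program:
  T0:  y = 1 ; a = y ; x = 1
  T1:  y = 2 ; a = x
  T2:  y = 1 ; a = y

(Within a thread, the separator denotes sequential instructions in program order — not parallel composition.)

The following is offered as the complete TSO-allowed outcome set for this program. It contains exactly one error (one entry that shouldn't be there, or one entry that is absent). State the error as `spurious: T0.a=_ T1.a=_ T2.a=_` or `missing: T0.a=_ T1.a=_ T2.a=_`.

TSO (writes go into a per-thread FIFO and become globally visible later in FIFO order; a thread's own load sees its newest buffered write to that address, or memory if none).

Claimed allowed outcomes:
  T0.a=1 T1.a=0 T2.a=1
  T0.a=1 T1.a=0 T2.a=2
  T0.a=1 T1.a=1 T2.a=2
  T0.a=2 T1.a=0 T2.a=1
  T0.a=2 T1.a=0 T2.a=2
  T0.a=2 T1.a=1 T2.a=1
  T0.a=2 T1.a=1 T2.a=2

missing: T0.a=1 T1.a=1 T2.a=1

outcome vector order: (T0.a,T1.a,T2.a)
TSO (8): 1/0/1, 1/0/2, 1/1/1, 1/1/2, 2/0/1, 2/0/2, 2/1/1, 2/1/2
TSO∖claimed = {1/1/1}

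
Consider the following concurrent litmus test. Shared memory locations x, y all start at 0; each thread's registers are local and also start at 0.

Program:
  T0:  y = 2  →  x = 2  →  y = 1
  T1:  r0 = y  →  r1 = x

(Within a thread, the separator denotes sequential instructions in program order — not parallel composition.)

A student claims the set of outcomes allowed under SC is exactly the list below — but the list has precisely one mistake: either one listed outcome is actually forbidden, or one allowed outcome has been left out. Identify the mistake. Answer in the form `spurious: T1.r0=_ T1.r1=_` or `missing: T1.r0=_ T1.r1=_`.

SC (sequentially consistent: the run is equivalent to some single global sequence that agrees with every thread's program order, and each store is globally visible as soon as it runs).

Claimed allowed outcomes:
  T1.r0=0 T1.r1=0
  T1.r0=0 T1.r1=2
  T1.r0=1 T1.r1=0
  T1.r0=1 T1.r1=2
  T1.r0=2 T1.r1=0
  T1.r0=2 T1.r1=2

spurious: T1.r0=1 T1.r1=0

outcome vector order: (T1.r0,T1.r1)
SC (5): 0/0; 0/2; 1/2; 2/0; 2/2
claimed∖SC = {1/0}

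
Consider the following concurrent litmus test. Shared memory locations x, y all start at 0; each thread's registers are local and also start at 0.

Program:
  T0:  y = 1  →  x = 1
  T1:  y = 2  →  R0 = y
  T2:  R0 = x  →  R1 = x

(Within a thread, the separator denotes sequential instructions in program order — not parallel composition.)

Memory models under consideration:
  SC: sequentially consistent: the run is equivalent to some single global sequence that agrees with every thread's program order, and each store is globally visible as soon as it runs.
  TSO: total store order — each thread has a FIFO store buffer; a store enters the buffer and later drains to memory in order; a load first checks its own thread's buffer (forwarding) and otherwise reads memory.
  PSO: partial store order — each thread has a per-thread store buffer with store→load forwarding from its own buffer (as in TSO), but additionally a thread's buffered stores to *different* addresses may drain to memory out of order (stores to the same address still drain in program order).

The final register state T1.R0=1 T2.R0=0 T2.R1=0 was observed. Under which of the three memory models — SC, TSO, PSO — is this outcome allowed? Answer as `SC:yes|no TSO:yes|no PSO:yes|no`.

SC:yes TSO:yes PSO:yes

outcome vector order: (T1.R0,T2.R0,T2.R1)
SC: 6 outcomes — {1/0/0, 1/0/1, 1/1/1, 2/0/0, 2/0/1, 2/1/1}
TSO: 6 outcomes — {1/0/0, 1/0/1, 1/1/1, 2/0/0, 2/0/1, 2/1/1}
PSO: 6 outcomes — {1/0/0, 1/0/1, 1/1/1, 2/0/0, 2/0/1, 2/1/1}
target 1/0/0 ∈ {SC,TSO,PSO}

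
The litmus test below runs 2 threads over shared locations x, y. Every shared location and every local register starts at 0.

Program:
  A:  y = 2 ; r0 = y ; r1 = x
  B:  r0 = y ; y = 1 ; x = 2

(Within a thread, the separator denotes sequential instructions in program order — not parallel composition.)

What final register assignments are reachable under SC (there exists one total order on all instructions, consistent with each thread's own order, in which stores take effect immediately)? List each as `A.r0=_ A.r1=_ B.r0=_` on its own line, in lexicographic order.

A.r0=1 A.r1=0 B.r0=0
A.r0=1 A.r1=0 B.r0=2
A.r0=1 A.r1=2 B.r0=0
A.r0=1 A.r1=2 B.r0=2
A.r0=2 A.r1=0 B.r0=0
A.r0=2 A.r1=0 B.r0=2
A.r0=2 A.r1=2 B.r0=0
A.r0=2 A.r1=2 B.r0=2

outcome vector order: (A.r0,A.r1,B.r0)
|SC outcomes| = 8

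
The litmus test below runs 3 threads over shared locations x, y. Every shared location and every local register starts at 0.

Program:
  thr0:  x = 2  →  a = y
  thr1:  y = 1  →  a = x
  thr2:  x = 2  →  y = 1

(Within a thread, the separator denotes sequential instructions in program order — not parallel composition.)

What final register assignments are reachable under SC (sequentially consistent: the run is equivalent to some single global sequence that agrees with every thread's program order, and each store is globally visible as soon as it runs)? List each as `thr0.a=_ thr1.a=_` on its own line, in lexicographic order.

outcome vector order: (thr0.a,thr1.a)
|SC outcomes| = 3

thr0.a=0 thr1.a=2
thr0.a=1 thr1.a=0
thr0.a=1 thr1.a=2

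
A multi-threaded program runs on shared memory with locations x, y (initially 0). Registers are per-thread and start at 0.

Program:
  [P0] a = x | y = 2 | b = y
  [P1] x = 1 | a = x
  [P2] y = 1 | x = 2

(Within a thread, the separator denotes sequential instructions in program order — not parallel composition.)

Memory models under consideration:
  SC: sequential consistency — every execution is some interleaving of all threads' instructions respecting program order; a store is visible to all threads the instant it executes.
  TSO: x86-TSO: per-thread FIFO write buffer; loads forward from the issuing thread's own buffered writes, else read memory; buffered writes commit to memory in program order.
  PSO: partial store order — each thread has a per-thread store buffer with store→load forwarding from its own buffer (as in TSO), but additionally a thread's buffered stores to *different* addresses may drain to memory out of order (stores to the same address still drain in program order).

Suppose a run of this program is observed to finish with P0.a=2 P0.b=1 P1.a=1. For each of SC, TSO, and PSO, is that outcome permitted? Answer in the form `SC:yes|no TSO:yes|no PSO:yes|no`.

SC:no TSO:no PSO:yes

outcome vector order: (P0.a,P0.b,P1.a)
SC (10): <0 1 1>; <0 1 2>; <0 2 1>; <0 2 2>; <1 1 1>; <1 1 2>; <1 2 1>; <1 2 2>; <2 2 1>; <2 2 2>
TSO (10): <0 1 1>; <0 1 2>; <0 2 1>; <0 2 2>; <1 1 1>; <1 1 2>; <1 2 1>; <1 2 2>; <2 2 1>; <2 2 2>
PSO (12): <0 1 1>; <0 1 2>; <0 2 1>; <0 2 2>; <1 1 1>; <1 1 2>; <1 2 1>; <1 2 2>; <2 1 1>; <2 1 2>; <2 2 1>; <2 2 2>
target <2 1 1> ∈ {PSO}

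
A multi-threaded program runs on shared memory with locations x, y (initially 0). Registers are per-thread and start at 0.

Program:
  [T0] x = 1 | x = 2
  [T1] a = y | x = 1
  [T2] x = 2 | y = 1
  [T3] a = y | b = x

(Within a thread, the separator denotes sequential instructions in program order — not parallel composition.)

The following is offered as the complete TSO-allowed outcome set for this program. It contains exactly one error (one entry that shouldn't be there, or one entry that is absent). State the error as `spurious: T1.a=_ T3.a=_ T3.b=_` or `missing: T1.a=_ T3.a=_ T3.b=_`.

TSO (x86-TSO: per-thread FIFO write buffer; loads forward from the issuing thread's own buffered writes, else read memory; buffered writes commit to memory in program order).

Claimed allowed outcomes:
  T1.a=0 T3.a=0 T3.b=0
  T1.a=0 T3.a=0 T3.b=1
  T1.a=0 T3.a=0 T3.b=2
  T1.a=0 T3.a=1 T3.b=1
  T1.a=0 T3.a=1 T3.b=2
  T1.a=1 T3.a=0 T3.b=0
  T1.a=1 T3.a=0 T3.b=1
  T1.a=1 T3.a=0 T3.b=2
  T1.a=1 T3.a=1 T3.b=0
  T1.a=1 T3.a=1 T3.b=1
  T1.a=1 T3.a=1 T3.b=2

spurious: T1.a=1 T3.a=1 T3.b=0

outcome vector order: (T1.a,T3.a,T3.b)
under TSO → <0 0 0>; <0 0 1>; <0 0 2>; <0 1 1>; <0 1 2>; <1 0 0>; <1 0 1>; <1 0 2>; <1 1 1>; <1 1 2>
claimed∖TSO = {<1 1 0>}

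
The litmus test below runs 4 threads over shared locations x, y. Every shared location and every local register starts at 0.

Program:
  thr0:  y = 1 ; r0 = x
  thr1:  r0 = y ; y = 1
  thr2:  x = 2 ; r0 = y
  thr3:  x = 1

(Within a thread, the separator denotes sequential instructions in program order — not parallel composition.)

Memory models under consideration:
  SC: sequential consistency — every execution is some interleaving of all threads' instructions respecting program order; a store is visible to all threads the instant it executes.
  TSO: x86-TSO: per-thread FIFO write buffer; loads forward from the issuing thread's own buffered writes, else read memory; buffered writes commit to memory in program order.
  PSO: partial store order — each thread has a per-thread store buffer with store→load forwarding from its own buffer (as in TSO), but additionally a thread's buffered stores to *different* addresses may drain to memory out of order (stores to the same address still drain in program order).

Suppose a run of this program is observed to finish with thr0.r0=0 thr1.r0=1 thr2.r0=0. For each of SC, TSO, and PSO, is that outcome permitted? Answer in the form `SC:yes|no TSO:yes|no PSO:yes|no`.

SC:no TSO:yes PSO:yes

outcome vector order: (thr0.r0,thr1.r0,thr2.r0)
under SC → <0 0 1> <0 1 1> <1 0 0> <1 0 1> <1 1 0> <1 1 1> <2 0 0> <2 0 1> <2 1 0> <2 1 1>
under TSO → <0 0 0> <0 0 1> <0 1 0> <0 1 1> <1 0 0> <1 0 1> <1 1 0> <1 1 1> <2 0 0> <2 0 1> <2 1 0> <2 1 1>
under PSO → <0 0 0> <0 0 1> <0 1 0> <0 1 1> <1 0 0> <1 0 1> <1 1 0> <1 1 1> <2 0 0> <2 0 1> <2 1 0> <2 1 1>
target <0 1 0> ∈ {TSO,PSO}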